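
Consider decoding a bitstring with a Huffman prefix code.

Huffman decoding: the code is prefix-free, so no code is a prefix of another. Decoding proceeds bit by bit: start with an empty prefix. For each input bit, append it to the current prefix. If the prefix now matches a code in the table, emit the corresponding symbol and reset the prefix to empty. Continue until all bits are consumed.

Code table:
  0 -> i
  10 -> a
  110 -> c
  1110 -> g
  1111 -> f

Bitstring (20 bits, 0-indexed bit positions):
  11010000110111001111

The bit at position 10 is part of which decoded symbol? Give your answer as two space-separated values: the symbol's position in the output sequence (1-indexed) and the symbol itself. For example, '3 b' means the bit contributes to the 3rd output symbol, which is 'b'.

Answer: 6 c

Derivation:
Bit 0: prefix='1' (no match yet)
Bit 1: prefix='11' (no match yet)
Bit 2: prefix='110' -> emit 'c', reset
Bit 3: prefix='1' (no match yet)
Bit 4: prefix='10' -> emit 'a', reset
Bit 5: prefix='0' -> emit 'i', reset
Bit 6: prefix='0' -> emit 'i', reset
Bit 7: prefix='0' -> emit 'i', reset
Bit 8: prefix='1' (no match yet)
Bit 9: prefix='11' (no match yet)
Bit 10: prefix='110' -> emit 'c', reset
Bit 11: prefix='1' (no match yet)
Bit 12: prefix='11' (no match yet)
Bit 13: prefix='111' (no match yet)
Bit 14: prefix='1110' -> emit 'g', reset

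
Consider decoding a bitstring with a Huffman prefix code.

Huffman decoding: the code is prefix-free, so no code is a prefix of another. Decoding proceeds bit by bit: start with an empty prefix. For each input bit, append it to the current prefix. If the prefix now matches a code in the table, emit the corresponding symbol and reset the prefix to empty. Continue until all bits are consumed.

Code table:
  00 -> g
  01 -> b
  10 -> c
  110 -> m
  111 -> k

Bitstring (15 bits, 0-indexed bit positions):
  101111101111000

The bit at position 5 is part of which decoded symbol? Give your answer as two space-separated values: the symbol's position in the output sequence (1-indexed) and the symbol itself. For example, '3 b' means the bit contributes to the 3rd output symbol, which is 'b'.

Answer: 3 m

Derivation:
Bit 0: prefix='1' (no match yet)
Bit 1: prefix='10' -> emit 'c', reset
Bit 2: prefix='1' (no match yet)
Bit 3: prefix='11' (no match yet)
Bit 4: prefix='111' -> emit 'k', reset
Bit 5: prefix='1' (no match yet)
Bit 6: prefix='11' (no match yet)
Bit 7: prefix='110' -> emit 'm', reset
Bit 8: prefix='1' (no match yet)
Bit 9: prefix='11' (no match yet)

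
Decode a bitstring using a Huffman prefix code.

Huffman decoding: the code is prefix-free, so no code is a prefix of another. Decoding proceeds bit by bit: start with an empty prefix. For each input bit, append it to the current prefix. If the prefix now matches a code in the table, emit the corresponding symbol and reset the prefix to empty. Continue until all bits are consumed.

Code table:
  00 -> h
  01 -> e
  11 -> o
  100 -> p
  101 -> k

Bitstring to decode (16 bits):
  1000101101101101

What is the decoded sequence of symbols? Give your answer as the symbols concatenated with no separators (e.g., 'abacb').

Answer: peekkk

Derivation:
Bit 0: prefix='1' (no match yet)
Bit 1: prefix='10' (no match yet)
Bit 2: prefix='100' -> emit 'p', reset
Bit 3: prefix='0' (no match yet)
Bit 4: prefix='01' -> emit 'e', reset
Bit 5: prefix='0' (no match yet)
Bit 6: prefix='01' -> emit 'e', reset
Bit 7: prefix='1' (no match yet)
Bit 8: prefix='10' (no match yet)
Bit 9: prefix='101' -> emit 'k', reset
Bit 10: prefix='1' (no match yet)
Bit 11: prefix='10' (no match yet)
Bit 12: prefix='101' -> emit 'k', reset
Bit 13: prefix='1' (no match yet)
Bit 14: prefix='10' (no match yet)
Bit 15: prefix='101' -> emit 'k', reset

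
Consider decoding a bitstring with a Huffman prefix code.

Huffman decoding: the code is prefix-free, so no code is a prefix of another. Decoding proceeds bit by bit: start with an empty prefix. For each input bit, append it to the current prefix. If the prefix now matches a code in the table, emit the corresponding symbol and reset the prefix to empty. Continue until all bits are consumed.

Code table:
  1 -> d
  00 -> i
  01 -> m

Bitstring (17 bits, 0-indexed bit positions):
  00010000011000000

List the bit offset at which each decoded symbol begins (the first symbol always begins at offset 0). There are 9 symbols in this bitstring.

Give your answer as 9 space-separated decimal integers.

Answer: 0 2 4 6 8 10 11 13 15

Derivation:
Bit 0: prefix='0' (no match yet)
Bit 1: prefix='00' -> emit 'i', reset
Bit 2: prefix='0' (no match yet)
Bit 3: prefix='01' -> emit 'm', reset
Bit 4: prefix='0' (no match yet)
Bit 5: prefix='00' -> emit 'i', reset
Bit 6: prefix='0' (no match yet)
Bit 7: prefix='00' -> emit 'i', reset
Bit 8: prefix='0' (no match yet)
Bit 9: prefix='01' -> emit 'm', reset
Bit 10: prefix='1' -> emit 'd', reset
Bit 11: prefix='0' (no match yet)
Bit 12: prefix='00' -> emit 'i', reset
Bit 13: prefix='0' (no match yet)
Bit 14: prefix='00' -> emit 'i', reset
Bit 15: prefix='0' (no match yet)
Bit 16: prefix='00' -> emit 'i', reset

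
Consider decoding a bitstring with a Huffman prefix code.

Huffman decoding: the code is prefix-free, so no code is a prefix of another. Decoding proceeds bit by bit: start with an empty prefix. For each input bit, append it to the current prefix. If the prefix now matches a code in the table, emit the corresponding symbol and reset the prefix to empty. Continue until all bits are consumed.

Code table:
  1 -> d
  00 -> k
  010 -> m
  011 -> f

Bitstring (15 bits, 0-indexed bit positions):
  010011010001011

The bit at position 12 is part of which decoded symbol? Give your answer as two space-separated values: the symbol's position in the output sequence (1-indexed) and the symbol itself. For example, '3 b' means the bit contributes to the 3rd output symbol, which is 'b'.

Answer: 6 f

Derivation:
Bit 0: prefix='0' (no match yet)
Bit 1: prefix='01' (no match yet)
Bit 2: prefix='010' -> emit 'm', reset
Bit 3: prefix='0' (no match yet)
Bit 4: prefix='01' (no match yet)
Bit 5: prefix='011' -> emit 'f', reset
Bit 6: prefix='0' (no match yet)
Bit 7: prefix='01' (no match yet)
Bit 8: prefix='010' -> emit 'm', reset
Bit 9: prefix='0' (no match yet)
Bit 10: prefix='00' -> emit 'k', reset
Bit 11: prefix='1' -> emit 'd', reset
Bit 12: prefix='0' (no match yet)
Bit 13: prefix='01' (no match yet)
Bit 14: prefix='011' -> emit 'f', reset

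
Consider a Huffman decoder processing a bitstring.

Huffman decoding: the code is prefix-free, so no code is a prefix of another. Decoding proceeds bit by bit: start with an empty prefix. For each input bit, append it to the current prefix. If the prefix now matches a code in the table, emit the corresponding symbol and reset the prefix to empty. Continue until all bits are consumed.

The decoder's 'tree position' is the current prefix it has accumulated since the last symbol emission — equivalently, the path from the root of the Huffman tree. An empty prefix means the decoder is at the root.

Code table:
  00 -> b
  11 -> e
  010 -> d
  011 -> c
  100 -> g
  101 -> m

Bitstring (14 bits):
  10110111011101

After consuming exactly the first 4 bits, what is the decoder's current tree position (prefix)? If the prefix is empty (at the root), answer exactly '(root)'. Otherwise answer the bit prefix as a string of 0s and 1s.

Bit 0: prefix='1' (no match yet)
Bit 1: prefix='10' (no match yet)
Bit 2: prefix='101' -> emit 'm', reset
Bit 3: prefix='1' (no match yet)

Answer: 1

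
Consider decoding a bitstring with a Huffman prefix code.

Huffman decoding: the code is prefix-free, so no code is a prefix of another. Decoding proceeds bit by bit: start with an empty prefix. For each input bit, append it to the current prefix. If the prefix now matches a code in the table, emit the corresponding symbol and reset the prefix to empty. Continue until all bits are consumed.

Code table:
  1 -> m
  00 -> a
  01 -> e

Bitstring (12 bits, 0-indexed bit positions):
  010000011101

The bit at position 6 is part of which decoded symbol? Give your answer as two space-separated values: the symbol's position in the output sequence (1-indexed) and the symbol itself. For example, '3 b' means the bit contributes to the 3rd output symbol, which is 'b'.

Bit 0: prefix='0' (no match yet)
Bit 1: prefix='01' -> emit 'e', reset
Bit 2: prefix='0' (no match yet)
Bit 3: prefix='00' -> emit 'a', reset
Bit 4: prefix='0' (no match yet)
Bit 5: prefix='00' -> emit 'a', reset
Bit 6: prefix='0' (no match yet)
Bit 7: prefix='01' -> emit 'e', reset
Bit 8: prefix='1' -> emit 'm', reset
Bit 9: prefix='1' -> emit 'm', reset
Bit 10: prefix='0' (no match yet)

Answer: 4 e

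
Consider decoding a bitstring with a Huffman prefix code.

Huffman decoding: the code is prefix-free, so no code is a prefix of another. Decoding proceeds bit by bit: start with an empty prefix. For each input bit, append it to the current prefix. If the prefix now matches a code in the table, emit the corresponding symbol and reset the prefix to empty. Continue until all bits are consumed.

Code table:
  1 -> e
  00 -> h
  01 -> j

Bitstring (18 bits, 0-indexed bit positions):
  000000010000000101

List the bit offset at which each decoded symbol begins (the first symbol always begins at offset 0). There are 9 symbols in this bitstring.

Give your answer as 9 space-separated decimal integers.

Answer: 0 2 4 6 8 10 12 14 16

Derivation:
Bit 0: prefix='0' (no match yet)
Bit 1: prefix='00' -> emit 'h', reset
Bit 2: prefix='0' (no match yet)
Bit 3: prefix='00' -> emit 'h', reset
Bit 4: prefix='0' (no match yet)
Bit 5: prefix='00' -> emit 'h', reset
Bit 6: prefix='0' (no match yet)
Bit 7: prefix='01' -> emit 'j', reset
Bit 8: prefix='0' (no match yet)
Bit 9: prefix='00' -> emit 'h', reset
Bit 10: prefix='0' (no match yet)
Bit 11: prefix='00' -> emit 'h', reset
Bit 12: prefix='0' (no match yet)
Bit 13: prefix='00' -> emit 'h', reset
Bit 14: prefix='0' (no match yet)
Bit 15: prefix='01' -> emit 'j', reset
Bit 16: prefix='0' (no match yet)
Bit 17: prefix='01' -> emit 'j', reset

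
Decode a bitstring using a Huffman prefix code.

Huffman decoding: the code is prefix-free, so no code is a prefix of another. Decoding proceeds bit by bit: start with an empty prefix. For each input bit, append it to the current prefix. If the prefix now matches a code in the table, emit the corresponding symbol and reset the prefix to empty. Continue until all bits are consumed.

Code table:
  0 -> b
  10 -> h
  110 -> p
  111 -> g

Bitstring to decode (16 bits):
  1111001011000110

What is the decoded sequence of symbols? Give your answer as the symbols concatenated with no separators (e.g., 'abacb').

Answer: ghbhpbbp

Derivation:
Bit 0: prefix='1' (no match yet)
Bit 1: prefix='11' (no match yet)
Bit 2: prefix='111' -> emit 'g', reset
Bit 3: prefix='1' (no match yet)
Bit 4: prefix='10' -> emit 'h', reset
Bit 5: prefix='0' -> emit 'b', reset
Bit 6: prefix='1' (no match yet)
Bit 7: prefix='10' -> emit 'h', reset
Bit 8: prefix='1' (no match yet)
Bit 9: prefix='11' (no match yet)
Bit 10: prefix='110' -> emit 'p', reset
Bit 11: prefix='0' -> emit 'b', reset
Bit 12: prefix='0' -> emit 'b', reset
Bit 13: prefix='1' (no match yet)
Bit 14: prefix='11' (no match yet)
Bit 15: prefix='110' -> emit 'p', reset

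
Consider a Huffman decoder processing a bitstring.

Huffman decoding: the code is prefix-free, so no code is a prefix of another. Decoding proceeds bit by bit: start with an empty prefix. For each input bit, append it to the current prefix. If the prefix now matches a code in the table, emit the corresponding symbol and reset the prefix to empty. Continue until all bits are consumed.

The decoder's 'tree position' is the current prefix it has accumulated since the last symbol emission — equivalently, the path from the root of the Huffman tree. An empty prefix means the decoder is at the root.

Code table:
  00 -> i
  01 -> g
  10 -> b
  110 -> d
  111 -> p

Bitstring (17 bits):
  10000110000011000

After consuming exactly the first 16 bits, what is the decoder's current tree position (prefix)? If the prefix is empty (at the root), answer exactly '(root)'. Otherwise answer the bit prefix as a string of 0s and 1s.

Answer: 0

Derivation:
Bit 0: prefix='1' (no match yet)
Bit 1: prefix='10' -> emit 'b', reset
Bit 2: prefix='0' (no match yet)
Bit 3: prefix='00' -> emit 'i', reset
Bit 4: prefix='0' (no match yet)
Bit 5: prefix='01' -> emit 'g', reset
Bit 6: prefix='1' (no match yet)
Bit 7: prefix='10' -> emit 'b', reset
Bit 8: prefix='0' (no match yet)
Bit 9: prefix='00' -> emit 'i', reset
Bit 10: prefix='0' (no match yet)
Bit 11: prefix='00' -> emit 'i', reset
Bit 12: prefix='1' (no match yet)
Bit 13: prefix='11' (no match yet)
Bit 14: prefix='110' -> emit 'd', reset
Bit 15: prefix='0' (no match yet)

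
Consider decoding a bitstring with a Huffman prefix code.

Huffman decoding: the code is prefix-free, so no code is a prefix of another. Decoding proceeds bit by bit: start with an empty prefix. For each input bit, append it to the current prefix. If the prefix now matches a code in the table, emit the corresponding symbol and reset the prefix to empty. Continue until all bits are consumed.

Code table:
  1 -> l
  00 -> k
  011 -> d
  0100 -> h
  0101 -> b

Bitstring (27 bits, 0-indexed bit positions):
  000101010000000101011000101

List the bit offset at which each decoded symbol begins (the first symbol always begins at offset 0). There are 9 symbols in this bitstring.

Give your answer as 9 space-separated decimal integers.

Bit 0: prefix='0' (no match yet)
Bit 1: prefix='00' -> emit 'k', reset
Bit 2: prefix='0' (no match yet)
Bit 3: prefix='01' (no match yet)
Bit 4: prefix='010' (no match yet)
Bit 5: prefix='0101' -> emit 'b', reset
Bit 6: prefix='0' (no match yet)
Bit 7: prefix='01' (no match yet)
Bit 8: prefix='010' (no match yet)
Bit 9: prefix='0100' -> emit 'h', reset
Bit 10: prefix='0' (no match yet)
Bit 11: prefix='00' -> emit 'k', reset
Bit 12: prefix='0' (no match yet)
Bit 13: prefix='00' -> emit 'k', reset
Bit 14: prefix='0' (no match yet)
Bit 15: prefix='01' (no match yet)
Bit 16: prefix='010' (no match yet)
Bit 17: prefix='0101' -> emit 'b', reset
Bit 18: prefix='0' (no match yet)
Bit 19: prefix='01' (no match yet)
Bit 20: prefix='011' -> emit 'd', reset
Bit 21: prefix='0' (no match yet)
Bit 22: prefix='00' -> emit 'k', reset
Bit 23: prefix='0' (no match yet)
Bit 24: prefix='01' (no match yet)
Bit 25: prefix='010' (no match yet)
Bit 26: prefix='0101' -> emit 'b', reset

Answer: 0 2 6 10 12 14 18 21 23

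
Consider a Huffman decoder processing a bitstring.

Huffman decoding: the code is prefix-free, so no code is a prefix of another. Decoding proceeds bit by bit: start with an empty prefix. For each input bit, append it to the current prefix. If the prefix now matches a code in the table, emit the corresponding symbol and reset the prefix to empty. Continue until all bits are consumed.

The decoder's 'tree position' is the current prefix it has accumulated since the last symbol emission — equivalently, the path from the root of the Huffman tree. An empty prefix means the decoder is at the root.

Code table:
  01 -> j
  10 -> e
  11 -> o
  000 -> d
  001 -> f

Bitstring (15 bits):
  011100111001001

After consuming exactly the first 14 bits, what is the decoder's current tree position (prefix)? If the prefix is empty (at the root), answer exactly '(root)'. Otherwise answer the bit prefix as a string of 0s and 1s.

Bit 0: prefix='0' (no match yet)
Bit 1: prefix='01' -> emit 'j', reset
Bit 2: prefix='1' (no match yet)
Bit 3: prefix='11' -> emit 'o', reset
Bit 4: prefix='0' (no match yet)
Bit 5: prefix='00' (no match yet)
Bit 6: prefix='001' -> emit 'f', reset
Bit 7: prefix='1' (no match yet)
Bit 8: prefix='11' -> emit 'o', reset
Bit 9: prefix='0' (no match yet)
Bit 10: prefix='00' (no match yet)
Bit 11: prefix='001' -> emit 'f', reset
Bit 12: prefix='0' (no match yet)
Bit 13: prefix='00' (no match yet)

Answer: 00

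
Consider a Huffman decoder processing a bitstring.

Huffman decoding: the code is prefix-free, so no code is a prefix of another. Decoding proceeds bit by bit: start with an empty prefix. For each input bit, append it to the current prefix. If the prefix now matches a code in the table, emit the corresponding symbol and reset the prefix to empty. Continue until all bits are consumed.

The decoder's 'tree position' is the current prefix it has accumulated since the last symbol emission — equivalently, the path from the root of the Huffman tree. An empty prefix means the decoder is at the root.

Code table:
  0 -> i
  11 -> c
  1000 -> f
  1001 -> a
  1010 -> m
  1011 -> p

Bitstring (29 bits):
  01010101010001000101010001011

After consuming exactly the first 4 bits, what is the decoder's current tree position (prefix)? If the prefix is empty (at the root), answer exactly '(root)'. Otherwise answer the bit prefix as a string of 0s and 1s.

Bit 0: prefix='0' -> emit 'i', reset
Bit 1: prefix='1' (no match yet)
Bit 2: prefix='10' (no match yet)
Bit 3: prefix='101' (no match yet)

Answer: 101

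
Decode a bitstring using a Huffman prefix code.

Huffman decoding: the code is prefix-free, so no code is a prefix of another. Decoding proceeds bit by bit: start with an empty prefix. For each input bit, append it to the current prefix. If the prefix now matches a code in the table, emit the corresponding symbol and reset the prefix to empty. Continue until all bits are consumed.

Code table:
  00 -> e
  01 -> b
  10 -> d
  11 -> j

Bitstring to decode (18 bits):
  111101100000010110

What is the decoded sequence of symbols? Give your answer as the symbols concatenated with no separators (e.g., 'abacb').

Bit 0: prefix='1' (no match yet)
Bit 1: prefix='11' -> emit 'j', reset
Bit 2: prefix='1' (no match yet)
Bit 3: prefix='11' -> emit 'j', reset
Bit 4: prefix='0' (no match yet)
Bit 5: prefix='01' -> emit 'b', reset
Bit 6: prefix='1' (no match yet)
Bit 7: prefix='10' -> emit 'd', reset
Bit 8: prefix='0' (no match yet)
Bit 9: prefix='00' -> emit 'e', reset
Bit 10: prefix='0' (no match yet)
Bit 11: prefix='00' -> emit 'e', reset
Bit 12: prefix='0' (no match yet)
Bit 13: prefix='01' -> emit 'b', reset
Bit 14: prefix='0' (no match yet)
Bit 15: prefix='01' -> emit 'b', reset
Bit 16: prefix='1' (no match yet)
Bit 17: prefix='10' -> emit 'd', reset

Answer: jjbdeebbd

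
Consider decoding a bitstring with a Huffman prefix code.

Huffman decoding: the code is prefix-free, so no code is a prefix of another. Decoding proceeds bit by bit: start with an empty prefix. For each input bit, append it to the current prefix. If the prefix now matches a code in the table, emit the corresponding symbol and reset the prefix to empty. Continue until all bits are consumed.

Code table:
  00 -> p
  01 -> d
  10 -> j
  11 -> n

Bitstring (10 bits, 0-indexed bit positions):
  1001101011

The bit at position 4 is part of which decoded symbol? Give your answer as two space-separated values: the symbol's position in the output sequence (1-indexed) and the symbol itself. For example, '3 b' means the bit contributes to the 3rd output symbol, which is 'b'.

Bit 0: prefix='1' (no match yet)
Bit 1: prefix='10' -> emit 'j', reset
Bit 2: prefix='0' (no match yet)
Bit 3: prefix='01' -> emit 'd', reset
Bit 4: prefix='1' (no match yet)
Bit 5: prefix='10' -> emit 'j', reset
Bit 6: prefix='1' (no match yet)
Bit 7: prefix='10' -> emit 'j', reset
Bit 8: prefix='1' (no match yet)

Answer: 3 j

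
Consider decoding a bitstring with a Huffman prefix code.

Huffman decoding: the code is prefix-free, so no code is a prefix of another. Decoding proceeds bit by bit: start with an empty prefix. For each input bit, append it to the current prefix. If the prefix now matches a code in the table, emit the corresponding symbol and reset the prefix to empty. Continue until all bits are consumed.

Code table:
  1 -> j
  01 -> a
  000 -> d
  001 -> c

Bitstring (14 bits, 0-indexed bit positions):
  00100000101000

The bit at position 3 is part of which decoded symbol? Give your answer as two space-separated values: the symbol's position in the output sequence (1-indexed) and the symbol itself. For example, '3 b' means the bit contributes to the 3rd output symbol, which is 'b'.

Answer: 2 d

Derivation:
Bit 0: prefix='0' (no match yet)
Bit 1: prefix='00' (no match yet)
Bit 2: prefix='001' -> emit 'c', reset
Bit 3: prefix='0' (no match yet)
Bit 4: prefix='00' (no match yet)
Bit 5: prefix='000' -> emit 'd', reset
Bit 6: prefix='0' (no match yet)
Bit 7: prefix='00' (no match yet)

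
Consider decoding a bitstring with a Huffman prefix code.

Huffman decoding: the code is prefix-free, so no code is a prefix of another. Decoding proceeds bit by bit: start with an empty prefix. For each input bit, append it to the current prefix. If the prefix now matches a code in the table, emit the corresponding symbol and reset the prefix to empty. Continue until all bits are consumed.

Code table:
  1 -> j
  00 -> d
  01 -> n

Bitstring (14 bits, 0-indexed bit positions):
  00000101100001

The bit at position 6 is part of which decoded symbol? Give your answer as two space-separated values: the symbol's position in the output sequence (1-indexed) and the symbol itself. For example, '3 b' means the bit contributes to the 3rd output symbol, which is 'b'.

Bit 0: prefix='0' (no match yet)
Bit 1: prefix='00' -> emit 'd', reset
Bit 2: prefix='0' (no match yet)
Bit 3: prefix='00' -> emit 'd', reset
Bit 4: prefix='0' (no match yet)
Bit 5: prefix='01' -> emit 'n', reset
Bit 6: prefix='0' (no match yet)
Bit 7: prefix='01' -> emit 'n', reset
Bit 8: prefix='1' -> emit 'j', reset
Bit 9: prefix='0' (no match yet)
Bit 10: prefix='00' -> emit 'd', reset

Answer: 4 n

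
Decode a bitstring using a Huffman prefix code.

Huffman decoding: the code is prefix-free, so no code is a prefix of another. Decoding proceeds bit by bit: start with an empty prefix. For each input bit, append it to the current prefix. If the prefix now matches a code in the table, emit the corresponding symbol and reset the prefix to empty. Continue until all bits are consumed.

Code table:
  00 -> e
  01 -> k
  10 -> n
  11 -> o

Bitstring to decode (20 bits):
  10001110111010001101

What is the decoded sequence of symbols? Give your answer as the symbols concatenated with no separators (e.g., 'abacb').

Answer: neononneok

Derivation:
Bit 0: prefix='1' (no match yet)
Bit 1: prefix='10' -> emit 'n', reset
Bit 2: prefix='0' (no match yet)
Bit 3: prefix='00' -> emit 'e', reset
Bit 4: prefix='1' (no match yet)
Bit 5: prefix='11' -> emit 'o', reset
Bit 6: prefix='1' (no match yet)
Bit 7: prefix='10' -> emit 'n', reset
Bit 8: prefix='1' (no match yet)
Bit 9: prefix='11' -> emit 'o', reset
Bit 10: prefix='1' (no match yet)
Bit 11: prefix='10' -> emit 'n', reset
Bit 12: prefix='1' (no match yet)
Bit 13: prefix='10' -> emit 'n', reset
Bit 14: prefix='0' (no match yet)
Bit 15: prefix='00' -> emit 'e', reset
Bit 16: prefix='1' (no match yet)
Bit 17: prefix='11' -> emit 'o', reset
Bit 18: prefix='0' (no match yet)
Bit 19: prefix='01' -> emit 'k', reset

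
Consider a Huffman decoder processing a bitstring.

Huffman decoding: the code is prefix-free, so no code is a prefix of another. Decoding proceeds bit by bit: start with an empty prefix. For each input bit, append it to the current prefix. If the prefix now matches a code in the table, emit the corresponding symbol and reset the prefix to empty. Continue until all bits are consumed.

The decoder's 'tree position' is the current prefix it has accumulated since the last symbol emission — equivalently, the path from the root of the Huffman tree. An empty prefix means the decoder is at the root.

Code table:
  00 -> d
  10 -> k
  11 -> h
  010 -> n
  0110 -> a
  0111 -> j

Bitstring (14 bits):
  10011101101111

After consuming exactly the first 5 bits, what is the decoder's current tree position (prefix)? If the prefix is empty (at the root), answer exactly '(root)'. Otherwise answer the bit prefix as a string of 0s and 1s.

Bit 0: prefix='1' (no match yet)
Bit 1: prefix='10' -> emit 'k', reset
Bit 2: prefix='0' (no match yet)
Bit 3: prefix='01' (no match yet)
Bit 4: prefix='011' (no match yet)

Answer: 011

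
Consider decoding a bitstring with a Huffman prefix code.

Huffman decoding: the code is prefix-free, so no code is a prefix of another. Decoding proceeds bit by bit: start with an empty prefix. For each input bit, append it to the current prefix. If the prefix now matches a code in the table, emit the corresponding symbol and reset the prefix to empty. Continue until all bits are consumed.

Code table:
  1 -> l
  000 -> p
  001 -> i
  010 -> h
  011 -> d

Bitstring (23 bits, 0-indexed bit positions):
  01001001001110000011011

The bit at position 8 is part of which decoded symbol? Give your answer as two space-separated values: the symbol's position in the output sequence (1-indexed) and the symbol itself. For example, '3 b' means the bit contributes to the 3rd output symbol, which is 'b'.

Answer: 3 h

Derivation:
Bit 0: prefix='0' (no match yet)
Bit 1: prefix='01' (no match yet)
Bit 2: prefix='010' -> emit 'h', reset
Bit 3: prefix='0' (no match yet)
Bit 4: prefix='01' (no match yet)
Bit 5: prefix='010' -> emit 'h', reset
Bit 6: prefix='0' (no match yet)
Bit 7: prefix='01' (no match yet)
Bit 8: prefix='010' -> emit 'h', reset
Bit 9: prefix='0' (no match yet)
Bit 10: prefix='01' (no match yet)
Bit 11: prefix='011' -> emit 'd', reset
Bit 12: prefix='1' -> emit 'l', reset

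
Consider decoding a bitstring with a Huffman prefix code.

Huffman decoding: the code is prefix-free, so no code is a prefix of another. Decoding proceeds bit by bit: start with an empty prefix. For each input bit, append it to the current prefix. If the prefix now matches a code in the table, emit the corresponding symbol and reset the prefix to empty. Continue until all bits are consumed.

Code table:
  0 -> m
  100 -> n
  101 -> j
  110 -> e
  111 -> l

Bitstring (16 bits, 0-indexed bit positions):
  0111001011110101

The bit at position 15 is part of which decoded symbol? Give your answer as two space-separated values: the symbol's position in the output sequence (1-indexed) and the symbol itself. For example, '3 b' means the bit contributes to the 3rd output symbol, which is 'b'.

Answer: 8 j

Derivation:
Bit 0: prefix='0' -> emit 'm', reset
Bit 1: prefix='1' (no match yet)
Bit 2: prefix='11' (no match yet)
Bit 3: prefix='111' -> emit 'l', reset
Bit 4: prefix='0' -> emit 'm', reset
Bit 5: prefix='0' -> emit 'm', reset
Bit 6: prefix='1' (no match yet)
Bit 7: prefix='10' (no match yet)
Bit 8: prefix='101' -> emit 'j', reset
Bit 9: prefix='1' (no match yet)
Bit 10: prefix='11' (no match yet)
Bit 11: prefix='111' -> emit 'l', reset
Bit 12: prefix='0' -> emit 'm', reset
Bit 13: prefix='1' (no match yet)
Bit 14: prefix='10' (no match yet)
Bit 15: prefix='101' -> emit 'j', reset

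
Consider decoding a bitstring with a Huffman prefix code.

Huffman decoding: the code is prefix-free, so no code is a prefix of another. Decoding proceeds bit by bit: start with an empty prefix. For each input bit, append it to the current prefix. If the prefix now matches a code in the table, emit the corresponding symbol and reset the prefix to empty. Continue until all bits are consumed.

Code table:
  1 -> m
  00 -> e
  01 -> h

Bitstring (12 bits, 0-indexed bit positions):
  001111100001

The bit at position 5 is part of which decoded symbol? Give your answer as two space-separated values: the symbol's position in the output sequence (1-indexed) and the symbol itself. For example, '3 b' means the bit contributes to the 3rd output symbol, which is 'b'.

Bit 0: prefix='0' (no match yet)
Bit 1: prefix='00' -> emit 'e', reset
Bit 2: prefix='1' -> emit 'm', reset
Bit 3: prefix='1' -> emit 'm', reset
Bit 4: prefix='1' -> emit 'm', reset
Bit 5: prefix='1' -> emit 'm', reset
Bit 6: prefix='1' -> emit 'm', reset
Bit 7: prefix='0' (no match yet)
Bit 8: prefix='00' -> emit 'e', reset
Bit 9: prefix='0' (no match yet)

Answer: 5 m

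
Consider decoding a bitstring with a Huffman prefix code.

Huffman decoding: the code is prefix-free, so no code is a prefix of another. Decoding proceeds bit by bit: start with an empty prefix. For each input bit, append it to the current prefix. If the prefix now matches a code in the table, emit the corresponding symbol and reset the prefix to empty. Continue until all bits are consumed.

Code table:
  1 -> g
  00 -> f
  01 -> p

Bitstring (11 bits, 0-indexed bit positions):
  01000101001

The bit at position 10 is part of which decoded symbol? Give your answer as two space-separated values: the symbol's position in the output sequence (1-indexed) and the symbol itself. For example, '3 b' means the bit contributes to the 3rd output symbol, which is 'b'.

Answer: 6 g

Derivation:
Bit 0: prefix='0' (no match yet)
Bit 1: prefix='01' -> emit 'p', reset
Bit 2: prefix='0' (no match yet)
Bit 3: prefix='00' -> emit 'f', reset
Bit 4: prefix='0' (no match yet)
Bit 5: prefix='01' -> emit 'p', reset
Bit 6: prefix='0' (no match yet)
Bit 7: prefix='01' -> emit 'p', reset
Bit 8: prefix='0' (no match yet)
Bit 9: prefix='00' -> emit 'f', reset
Bit 10: prefix='1' -> emit 'g', reset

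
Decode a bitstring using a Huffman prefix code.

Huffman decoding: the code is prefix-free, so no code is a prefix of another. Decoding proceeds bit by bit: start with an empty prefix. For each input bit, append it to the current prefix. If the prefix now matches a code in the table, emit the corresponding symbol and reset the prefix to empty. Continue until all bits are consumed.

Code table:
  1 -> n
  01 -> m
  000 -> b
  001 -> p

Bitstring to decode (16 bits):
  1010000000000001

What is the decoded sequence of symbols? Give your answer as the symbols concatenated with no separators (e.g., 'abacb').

Answer: nmbbbbn

Derivation:
Bit 0: prefix='1' -> emit 'n', reset
Bit 1: prefix='0' (no match yet)
Bit 2: prefix='01' -> emit 'm', reset
Bit 3: prefix='0' (no match yet)
Bit 4: prefix='00' (no match yet)
Bit 5: prefix='000' -> emit 'b', reset
Bit 6: prefix='0' (no match yet)
Bit 7: prefix='00' (no match yet)
Bit 8: prefix='000' -> emit 'b', reset
Bit 9: prefix='0' (no match yet)
Bit 10: prefix='00' (no match yet)
Bit 11: prefix='000' -> emit 'b', reset
Bit 12: prefix='0' (no match yet)
Bit 13: prefix='00' (no match yet)
Bit 14: prefix='000' -> emit 'b', reset
Bit 15: prefix='1' -> emit 'n', reset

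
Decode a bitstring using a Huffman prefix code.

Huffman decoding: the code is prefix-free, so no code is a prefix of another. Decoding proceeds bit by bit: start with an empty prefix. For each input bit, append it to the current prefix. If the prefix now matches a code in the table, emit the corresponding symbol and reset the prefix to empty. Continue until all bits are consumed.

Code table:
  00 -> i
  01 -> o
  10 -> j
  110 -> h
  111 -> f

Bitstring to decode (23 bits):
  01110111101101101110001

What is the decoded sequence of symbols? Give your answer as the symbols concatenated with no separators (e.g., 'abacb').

Answer: ohfjhhfio

Derivation:
Bit 0: prefix='0' (no match yet)
Bit 1: prefix='01' -> emit 'o', reset
Bit 2: prefix='1' (no match yet)
Bit 3: prefix='11' (no match yet)
Bit 4: prefix='110' -> emit 'h', reset
Bit 5: prefix='1' (no match yet)
Bit 6: prefix='11' (no match yet)
Bit 7: prefix='111' -> emit 'f', reset
Bit 8: prefix='1' (no match yet)
Bit 9: prefix='10' -> emit 'j', reset
Bit 10: prefix='1' (no match yet)
Bit 11: prefix='11' (no match yet)
Bit 12: prefix='110' -> emit 'h', reset
Bit 13: prefix='1' (no match yet)
Bit 14: prefix='11' (no match yet)
Bit 15: prefix='110' -> emit 'h', reset
Bit 16: prefix='1' (no match yet)
Bit 17: prefix='11' (no match yet)
Bit 18: prefix='111' -> emit 'f', reset
Bit 19: prefix='0' (no match yet)
Bit 20: prefix='00' -> emit 'i', reset
Bit 21: prefix='0' (no match yet)
Bit 22: prefix='01' -> emit 'o', reset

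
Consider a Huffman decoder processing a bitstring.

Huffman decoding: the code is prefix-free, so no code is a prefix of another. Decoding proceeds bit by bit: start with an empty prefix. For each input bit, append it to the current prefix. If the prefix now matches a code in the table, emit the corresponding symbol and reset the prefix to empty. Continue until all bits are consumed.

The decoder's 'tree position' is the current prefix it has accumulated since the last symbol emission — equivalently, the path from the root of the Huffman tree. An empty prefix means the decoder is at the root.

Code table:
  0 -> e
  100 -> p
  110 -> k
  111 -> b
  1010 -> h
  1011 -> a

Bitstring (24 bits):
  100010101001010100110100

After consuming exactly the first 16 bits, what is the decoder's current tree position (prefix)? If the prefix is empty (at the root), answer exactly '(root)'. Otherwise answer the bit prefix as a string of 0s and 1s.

Bit 0: prefix='1' (no match yet)
Bit 1: prefix='10' (no match yet)
Bit 2: prefix='100' -> emit 'p', reset
Bit 3: prefix='0' -> emit 'e', reset
Bit 4: prefix='1' (no match yet)
Bit 5: prefix='10' (no match yet)
Bit 6: prefix='101' (no match yet)
Bit 7: prefix='1010' -> emit 'h', reset
Bit 8: prefix='1' (no match yet)
Bit 9: prefix='10' (no match yet)
Bit 10: prefix='100' -> emit 'p', reset
Bit 11: prefix='1' (no match yet)
Bit 12: prefix='10' (no match yet)
Bit 13: prefix='101' (no match yet)
Bit 14: prefix='1010' -> emit 'h', reset
Bit 15: prefix='1' (no match yet)

Answer: 1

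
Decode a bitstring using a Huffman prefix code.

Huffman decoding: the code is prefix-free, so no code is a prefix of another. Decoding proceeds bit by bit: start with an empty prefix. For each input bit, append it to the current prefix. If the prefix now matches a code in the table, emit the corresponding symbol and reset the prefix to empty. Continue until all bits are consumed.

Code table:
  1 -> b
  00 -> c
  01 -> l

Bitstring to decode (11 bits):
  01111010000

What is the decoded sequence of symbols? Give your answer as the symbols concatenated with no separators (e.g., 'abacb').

Bit 0: prefix='0' (no match yet)
Bit 1: prefix='01' -> emit 'l', reset
Bit 2: prefix='1' -> emit 'b', reset
Bit 3: prefix='1' -> emit 'b', reset
Bit 4: prefix='1' -> emit 'b', reset
Bit 5: prefix='0' (no match yet)
Bit 6: prefix='01' -> emit 'l', reset
Bit 7: prefix='0' (no match yet)
Bit 8: prefix='00' -> emit 'c', reset
Bit 9: prefix='0' (no match yet)
Bit 10: prefix='00' -> emit 'c', reset

Answer: lbbblcc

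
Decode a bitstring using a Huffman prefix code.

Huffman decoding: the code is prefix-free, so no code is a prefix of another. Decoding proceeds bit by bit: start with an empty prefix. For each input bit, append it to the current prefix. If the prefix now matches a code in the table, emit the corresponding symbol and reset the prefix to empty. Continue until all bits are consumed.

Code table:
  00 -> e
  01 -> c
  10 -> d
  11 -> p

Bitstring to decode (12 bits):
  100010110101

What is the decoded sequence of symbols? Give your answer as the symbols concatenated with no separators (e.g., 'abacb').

Bit 0: prefix='1' (no match yet)
Bit 1: prefix='10' -> emit 'd', reset
Bit 2: prefix='0' (no match yet)
Bit 3: prefix='00' -> emit 'e', reset
Bit 4: prefix='1' (no match yet)
Bit 5: prefix='10' -> emit 'd', reset
Bit 6: prefix='1' (no match yet)
Bit 7: prefix='11' -> emit 'p', reset
Bit 8: prefix='0' (no match yet)
Bit 9: prefix='01' -> emit 'c', reset
Bit 10: prefix='0' (no match yet)
Bit 11: prefix='01' -> emit 'c', reset

Answer: dedpcc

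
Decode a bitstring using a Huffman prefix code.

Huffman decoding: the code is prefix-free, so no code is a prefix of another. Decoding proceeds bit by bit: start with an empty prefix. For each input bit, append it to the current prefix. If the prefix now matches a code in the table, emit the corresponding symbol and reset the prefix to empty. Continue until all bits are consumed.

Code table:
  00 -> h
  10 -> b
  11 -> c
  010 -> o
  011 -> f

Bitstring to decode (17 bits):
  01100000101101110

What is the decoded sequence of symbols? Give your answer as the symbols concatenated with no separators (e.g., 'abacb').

Answer: fhhocfb

Derivation:
Bit 0: prefix='0' (no match yet)
Bit 1: prefix='01' (no match yet)
Bit 2: prefix='011' -> emit 'f', reset
Bit 3: prefix='0' (no match yet)
Bit 4: prefix='00' -> emit 'h', reset
Bit 5: prefix='0' (no match yet)
Bit 6: prefix='00' -> emit 'h', reset
Bit 7: prefix='0' (no match yet)
Bit 8: prefix='01' (no match yet)
Bit 9: prefix='010' -> emit 'o', reset
Bit 10: prefix='1' (no match yet)
Bit 11: prefix='11' -> emit 'c', reset
Bit 12: prefix='0' (no match yet)
Bit 13: prefix='01' (no match yet)
Bit 14: prefix='011' -> emit 'f', reset
Bit 15: prefix='1' (no match yet)
Bit 16: prefix='10' -> emit 'b', reset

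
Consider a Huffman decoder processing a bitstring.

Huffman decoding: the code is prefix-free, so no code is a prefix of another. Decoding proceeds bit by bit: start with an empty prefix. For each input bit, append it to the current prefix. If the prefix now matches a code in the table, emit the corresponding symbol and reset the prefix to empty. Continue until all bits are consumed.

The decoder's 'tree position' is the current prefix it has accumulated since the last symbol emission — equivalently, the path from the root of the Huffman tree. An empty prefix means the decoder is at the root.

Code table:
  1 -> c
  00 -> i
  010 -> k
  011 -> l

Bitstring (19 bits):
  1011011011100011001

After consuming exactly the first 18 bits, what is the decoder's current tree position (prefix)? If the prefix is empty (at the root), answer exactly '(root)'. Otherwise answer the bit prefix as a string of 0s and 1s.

Bit 0: prefix='1' -> emit 'c', reset
Bit 1: prefix='0' (no match yet)
Bit 2: prefix='01' (no match yet)
Bit 3: prefix='011' -> emit 'l', reset
Bit 4: prefix='0' (no match yet)
Bit 5: prefix='01' (no match yet)
Bit 6: prefix='011' -> emit 'l', reset
Bit 7: prefix='0' (no match yet)
Bit 8: prefix='01' (no match yet)
Bit 9: prefix='011' -> emit 'l', reset
Bit 10: prefix='1' -> emit 'c', reset
Bit 11: prefix='0' (no match yet)
Bit 12: prefix='00' -> emit 'i', reset
Bit 13: prefix='0' (no match yet)
Bit 14: prefix='01' (no match yet)
Bit 15: prefix='011' -> emit 'l', reset
Bit 16: prefix='0' (no match yet)
Bit 17: prefix='00' -> emit 'i', reset

Answer: (root)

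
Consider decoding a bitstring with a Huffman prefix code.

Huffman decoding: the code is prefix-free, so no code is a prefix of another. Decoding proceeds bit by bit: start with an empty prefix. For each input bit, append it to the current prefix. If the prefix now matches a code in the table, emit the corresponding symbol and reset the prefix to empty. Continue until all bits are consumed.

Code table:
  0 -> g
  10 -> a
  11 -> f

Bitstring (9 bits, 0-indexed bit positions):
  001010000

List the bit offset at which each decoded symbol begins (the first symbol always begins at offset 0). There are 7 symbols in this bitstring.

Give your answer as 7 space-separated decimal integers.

Answer: 0 1 2 4 6 7 8

Derivation:
Bit 0: prefix='0' -> emit 'g', reset
Bit 1: prefix='0' -> emit 'g', reset
Bit 2: prefix='1' (no match yet)
Bit 3: prefix='10' -> emit 'a', reset
Bit 4: prefix='1' (no match yet)
Bit 5: prefix='10' -> emit 'a', reset
Bit 6: prefix='0' -> emit 'g', reset
Bit 7: prefix='0' -> emit 'g', reset
Bit 8: prefix='0' -> emit 'g', reset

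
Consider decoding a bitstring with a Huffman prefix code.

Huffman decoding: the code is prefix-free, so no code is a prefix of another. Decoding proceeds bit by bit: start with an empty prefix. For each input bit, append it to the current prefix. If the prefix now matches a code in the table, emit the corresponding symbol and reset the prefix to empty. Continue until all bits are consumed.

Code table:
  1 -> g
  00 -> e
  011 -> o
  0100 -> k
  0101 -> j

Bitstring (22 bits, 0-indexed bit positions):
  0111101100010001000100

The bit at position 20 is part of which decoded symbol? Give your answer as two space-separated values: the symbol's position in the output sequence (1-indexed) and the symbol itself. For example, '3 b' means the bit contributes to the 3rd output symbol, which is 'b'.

Answer: 8 k

Derivation:
Bit 0: prefix='0' (no match yet)
Bit 1: prefix='01' (no match yet)
Bit 2: prefix='011' -> emit 'o', reset
Bit 3: prefix='1' -> emit 'g', reset
Bit 4: prefix='1' -> emit 'g', reset
Bit 5: prefix='0' (no match yet)
Bit 6: prefix='01' (no match yet)
Bit 7: prefix='011' -> emit 'o', reset
Bit 8: prefix='0' (no match yet)
Bit 9: prefix='00' -> emit 'e', reset
Bit 10: prefix='0' (no match yet)
Bit 11: prefix='01' (no match yet)
Bit 12: prefix='010' (no match yet)
Bit 13: prefix='0100' -> emit 'k', reset
Bit 14: prefix='0' (no match yet)
Bit 15: prefix='01' (no match yet)
Bit 16: prefix='010' (no match yet)
Bit 17: prefix='0100' -> emit 'k', reset
Bit 18: prefix='0' (no match yet)
Bit 19: prefix='01' (no match yet)
Bit 20: prefix='010' (no match yet)
Bit 21: prefix='0100' -> emit 'k', reset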